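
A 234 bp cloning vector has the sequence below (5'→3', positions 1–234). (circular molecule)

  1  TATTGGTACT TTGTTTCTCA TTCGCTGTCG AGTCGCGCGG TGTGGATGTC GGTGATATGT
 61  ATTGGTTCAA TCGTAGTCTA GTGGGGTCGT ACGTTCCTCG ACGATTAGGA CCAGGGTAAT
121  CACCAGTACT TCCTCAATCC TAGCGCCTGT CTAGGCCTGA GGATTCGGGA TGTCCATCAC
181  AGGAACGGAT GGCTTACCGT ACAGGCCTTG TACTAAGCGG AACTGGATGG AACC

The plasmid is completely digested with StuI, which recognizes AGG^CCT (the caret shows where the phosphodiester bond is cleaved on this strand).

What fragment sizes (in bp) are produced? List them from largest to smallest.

184, 50 bp

StuI sites (AGGCCT) start at positions 153, 203.
StuI cuts after base 3 of each site, so after positions 155, 205.
Circular molecule, 2 cuts → 2 fragments:
  156–205 → 50 bp
  206–234 then 1–155 → 29 + 155 = 184 bp
Sorted largest to smallest: 184, 50 bp.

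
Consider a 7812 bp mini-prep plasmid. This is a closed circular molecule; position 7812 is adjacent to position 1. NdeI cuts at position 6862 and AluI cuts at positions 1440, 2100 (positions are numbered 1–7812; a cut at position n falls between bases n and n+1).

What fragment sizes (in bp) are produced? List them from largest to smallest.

Combined cut positions (sorted): 1440, 2100, 6862.
Circular molecule, 3 cuts → 3 fragments:
  2100 − 1440 = 660 bp
  6862 − 2100 = 4762 bp
  wrap: 7812 − 6862 + 1440 = 2390 bp
Sorted largest to smallest: 4762, 2390, 660 bp.

4762, 2390, 660 bp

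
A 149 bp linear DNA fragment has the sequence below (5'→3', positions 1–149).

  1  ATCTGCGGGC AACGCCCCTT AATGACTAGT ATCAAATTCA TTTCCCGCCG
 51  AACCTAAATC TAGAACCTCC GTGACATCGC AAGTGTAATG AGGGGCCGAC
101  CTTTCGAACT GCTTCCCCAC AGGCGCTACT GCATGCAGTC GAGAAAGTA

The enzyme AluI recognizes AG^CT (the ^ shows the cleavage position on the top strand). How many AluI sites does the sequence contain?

No occurrence of AGCT is present in the sequence.
AluI does not cut: 0 sites.

0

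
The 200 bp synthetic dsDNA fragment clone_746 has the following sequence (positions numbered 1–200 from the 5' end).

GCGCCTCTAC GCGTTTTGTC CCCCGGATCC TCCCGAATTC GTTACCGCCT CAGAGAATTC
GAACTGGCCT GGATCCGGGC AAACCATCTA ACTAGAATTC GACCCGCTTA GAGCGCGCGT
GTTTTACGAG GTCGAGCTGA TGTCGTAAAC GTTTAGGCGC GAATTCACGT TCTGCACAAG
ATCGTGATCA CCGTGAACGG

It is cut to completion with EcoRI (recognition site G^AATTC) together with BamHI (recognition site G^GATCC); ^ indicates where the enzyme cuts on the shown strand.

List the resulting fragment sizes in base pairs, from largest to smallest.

66, 39, 25, 24, 20, 16, 10 bp

EcoRI sites (GAATTC) start at positions 35, 55, 95, 161.
EcoRI cuts after the first base of each site, so after positions 35, 55, 95, 161.
BamHI sites (GGATCC) start at positions 25, 71.
BamHI cuts after the first base of each site, so after positions 25, 71.
Combined cut positions: 25, 35, 55, 71, 95, 161.
Linear molecule, 6 cuts → 7 fragments:
  1–25 → 25 bp
  26–35 → 10 bp
  36–55 → 20 bp
  56–71 → 16 bp
  72–95 → 24 bp
  96–161 → 66 bp
  162–200 → 39 bp
Sorted largest to smallest: 66, 39, 25, 24, 20, 16, 10 bp.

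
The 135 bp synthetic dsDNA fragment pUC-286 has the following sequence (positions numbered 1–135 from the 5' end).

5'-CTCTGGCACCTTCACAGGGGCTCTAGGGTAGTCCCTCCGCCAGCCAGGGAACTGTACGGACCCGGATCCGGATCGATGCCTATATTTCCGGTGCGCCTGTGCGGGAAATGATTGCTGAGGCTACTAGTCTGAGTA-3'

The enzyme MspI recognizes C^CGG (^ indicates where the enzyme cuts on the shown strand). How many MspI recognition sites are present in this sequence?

3

CCGG occurs starting at positions 62, 68, 88.
MspI cuts at 3 sites.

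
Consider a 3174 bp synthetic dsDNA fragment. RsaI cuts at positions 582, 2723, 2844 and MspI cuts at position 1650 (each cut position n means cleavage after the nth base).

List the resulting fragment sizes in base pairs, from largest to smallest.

Combined cut positions (sorted): 582, 1650, 2723, 2844.
Linear molecule, 4 cuts → 5 fragments:
  582 − 0 = 582 bp
  1650 − 582 = 1068 bp
  2723 − 1650 = 1073 bp
  2844 − 2723 = 121 bp
  3174 − 2844 = 330 bp
Sorted largest to smallest: 1073, 1068, 582, 330, 121 bp.

1073, 1068, 582, 330, 121 bp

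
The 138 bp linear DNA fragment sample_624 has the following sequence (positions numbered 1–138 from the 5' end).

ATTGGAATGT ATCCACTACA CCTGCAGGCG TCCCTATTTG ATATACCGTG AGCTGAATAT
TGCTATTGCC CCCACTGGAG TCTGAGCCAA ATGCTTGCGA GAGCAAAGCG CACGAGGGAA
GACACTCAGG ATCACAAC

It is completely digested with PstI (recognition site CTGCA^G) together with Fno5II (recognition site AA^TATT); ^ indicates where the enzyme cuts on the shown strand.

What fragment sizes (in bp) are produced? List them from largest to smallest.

The PstI site (CTGCAG) starts at position 22.
PstI cuts after base 5 of each site (before the last base), so after position 26.
The Fno5II site (AATATT) starts at position 56.
Fno5II cuts after base 2 of each site, so after position 57.
Combined cut positions: 26, 57.
Linear molecule, 2 cuts → 3 fragments:
  1–26 → 26 bp
  27–57 → 31 bp
  58–138 → 81 bp
Sorted largest to smallest: 81, 31, 26 bp.

81, 31, 26 bp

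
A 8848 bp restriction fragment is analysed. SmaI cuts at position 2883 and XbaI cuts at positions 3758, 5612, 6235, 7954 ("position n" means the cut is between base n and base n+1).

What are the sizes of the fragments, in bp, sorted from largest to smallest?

2883, 1854, 1719, 894, 875, 623 bp

Combined cut positions (sorted): 2883, 3758, 5612, 6235, 7954.
Linear molecule, 5 cuts → 6 fragments:
  2883 − 0 = 2883 bp
  3758 − 2883 = 875 bp
  5612 − 3758 = 1854 bp
  6235 − 5612 = 623 bp
  7954 − 6235 = 1719 bp
  8848 − 7954 = 894 bp
Sorted largest to smallest: 2883, 1854, 1719, 894, 875, 623 bp.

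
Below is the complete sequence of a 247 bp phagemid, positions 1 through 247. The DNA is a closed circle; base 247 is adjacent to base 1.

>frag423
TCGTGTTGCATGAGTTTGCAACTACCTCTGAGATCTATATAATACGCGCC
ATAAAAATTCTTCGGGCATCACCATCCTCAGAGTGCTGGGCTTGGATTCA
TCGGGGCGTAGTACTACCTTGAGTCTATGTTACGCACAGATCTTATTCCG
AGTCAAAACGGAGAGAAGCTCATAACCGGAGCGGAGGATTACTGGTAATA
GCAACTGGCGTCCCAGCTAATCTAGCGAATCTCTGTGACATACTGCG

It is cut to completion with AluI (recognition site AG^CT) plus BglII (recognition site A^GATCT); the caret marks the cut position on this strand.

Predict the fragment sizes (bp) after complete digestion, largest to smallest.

AluI sites (AGCT) start at positions 167, 215.
AluI cuts after base 2 of each site, so after positions 168, 216.
BglII sites (AGATCT) start at positions 31, 138.
BglII cuts after the first base of each site, so after positions 31, 138.
Combined cut positions: 31, 138, 168, 216.
Circular molecule, 4 cuts → 4 fragments:
  32–138 → 107 bp
  139–168 → 30 bp
  169–216 → 48 bp
  217–247 then 1–31 → 31 + 31 = 62 bp
Sorted largest to smallest: 107, 62, 48, 30 bp.

107, 62, 48, 30 bp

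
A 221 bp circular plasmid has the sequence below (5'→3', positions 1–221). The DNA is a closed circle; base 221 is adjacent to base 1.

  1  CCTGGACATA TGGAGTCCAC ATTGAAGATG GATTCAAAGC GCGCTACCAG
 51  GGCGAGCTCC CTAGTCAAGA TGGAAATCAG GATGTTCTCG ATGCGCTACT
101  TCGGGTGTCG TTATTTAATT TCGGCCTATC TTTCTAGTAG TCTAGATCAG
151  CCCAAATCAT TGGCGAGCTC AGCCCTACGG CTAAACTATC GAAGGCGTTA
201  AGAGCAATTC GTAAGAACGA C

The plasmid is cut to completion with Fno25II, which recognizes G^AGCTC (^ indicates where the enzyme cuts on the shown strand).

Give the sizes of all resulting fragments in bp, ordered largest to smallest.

111, 110 bp

Fno25II sites (GAGCTC) start at positions 54, 165.
Fno25II cuts after the first base of each site, so after positions 54, 165.
Circular molecule, 2 cuts → 2 fragments:
  55–165 → 111 bp
  166–221 then 1–54 → 56 + 54 = 110 bp
Sorted largest to smallest: 111, 110 bp.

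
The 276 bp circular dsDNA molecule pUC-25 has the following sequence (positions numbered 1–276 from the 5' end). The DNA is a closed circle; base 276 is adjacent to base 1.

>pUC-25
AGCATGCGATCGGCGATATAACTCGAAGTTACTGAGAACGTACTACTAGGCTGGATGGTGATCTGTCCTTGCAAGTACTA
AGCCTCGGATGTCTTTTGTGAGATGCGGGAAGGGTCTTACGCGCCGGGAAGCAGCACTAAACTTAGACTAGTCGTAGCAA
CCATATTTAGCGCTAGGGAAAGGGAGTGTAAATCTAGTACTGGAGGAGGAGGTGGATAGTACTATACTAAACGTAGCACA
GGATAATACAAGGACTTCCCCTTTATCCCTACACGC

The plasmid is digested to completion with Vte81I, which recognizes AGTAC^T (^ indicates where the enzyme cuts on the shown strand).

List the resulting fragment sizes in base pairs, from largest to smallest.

Vte81I sites (AGTACT) start at positions 74, 196, 218.
Vte81I cuts after base 5 of each site (before the last base), so after positions 78, 200, 222.
Circular molecule, 3 cuts → 3 fragments:
  79–200 → 122 bp
  201–222 → 22 bp
  223–276 then 1–78 → 54 + 78 = 132 bp
Sorted largest to smallest: 132, 122, 22 bp.

132, 122, 22 bp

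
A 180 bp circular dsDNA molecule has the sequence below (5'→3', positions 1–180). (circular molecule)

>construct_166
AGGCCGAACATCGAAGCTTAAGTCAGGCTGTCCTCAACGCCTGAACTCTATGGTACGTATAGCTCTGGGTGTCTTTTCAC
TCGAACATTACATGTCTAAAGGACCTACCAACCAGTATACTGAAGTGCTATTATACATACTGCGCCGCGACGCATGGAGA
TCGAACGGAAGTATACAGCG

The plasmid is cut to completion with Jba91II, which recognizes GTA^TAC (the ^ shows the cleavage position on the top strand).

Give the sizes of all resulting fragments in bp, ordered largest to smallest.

124, 56 bp

Jba91II sites (GTATAC) start at positions 115, 171.
Jba91II cuts after base 3 of each site, so after positions 117, 173.
Circular molecule, 2 cuts → 2 fragments:
  118–173 → 56 bp
  174–180 then 1–117 → 7 + 117 = 124 bp
Sorted largest to smallest: 124, 56 bp.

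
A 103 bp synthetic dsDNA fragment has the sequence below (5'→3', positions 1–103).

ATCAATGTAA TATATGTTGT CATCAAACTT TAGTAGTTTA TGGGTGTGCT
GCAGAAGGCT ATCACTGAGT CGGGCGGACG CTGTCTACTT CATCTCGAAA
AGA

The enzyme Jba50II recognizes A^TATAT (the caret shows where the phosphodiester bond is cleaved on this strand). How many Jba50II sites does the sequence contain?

1

ATATAT occurs starting at position 10.
Jba50II cuts at 1 site.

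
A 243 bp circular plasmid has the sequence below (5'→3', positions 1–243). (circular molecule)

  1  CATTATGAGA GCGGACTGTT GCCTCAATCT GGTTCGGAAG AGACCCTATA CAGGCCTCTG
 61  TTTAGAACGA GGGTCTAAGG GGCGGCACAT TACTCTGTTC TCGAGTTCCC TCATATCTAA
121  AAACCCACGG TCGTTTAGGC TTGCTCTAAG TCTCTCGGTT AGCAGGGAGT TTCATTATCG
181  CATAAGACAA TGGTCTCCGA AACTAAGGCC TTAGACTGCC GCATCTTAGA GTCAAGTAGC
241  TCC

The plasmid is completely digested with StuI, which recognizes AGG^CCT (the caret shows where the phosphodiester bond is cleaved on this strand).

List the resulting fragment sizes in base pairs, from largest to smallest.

StuI sites (AGGCCT) start at positions 52, 206.
StuI cuts after base 3 of each site, so after positions 54, 208.
Circular molecule, 2 cuts → 2 fragments:
  55–208 → 154 bp
  209–243 then 1–54 → 35 + 54 = 89 bp
Sorted largest to smallest: 154, 89 bp.

154, 89 bp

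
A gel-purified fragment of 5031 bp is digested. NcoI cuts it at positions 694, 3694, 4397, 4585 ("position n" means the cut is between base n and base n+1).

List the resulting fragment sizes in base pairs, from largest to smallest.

Linear molecule, 4 cuts → 5 fragments:
  694 − 0 = 694 bp
  3694 − 694 = 3000 bp
  4397 − 3694 = 703 bp
  4585 − 4397 = 188 bp
  5031 − 4585 = 446 bp
Sorted largest to smallest: 3000, 703, 694, 446, 188 bp.

3000, 703, 694, 446, 188 bp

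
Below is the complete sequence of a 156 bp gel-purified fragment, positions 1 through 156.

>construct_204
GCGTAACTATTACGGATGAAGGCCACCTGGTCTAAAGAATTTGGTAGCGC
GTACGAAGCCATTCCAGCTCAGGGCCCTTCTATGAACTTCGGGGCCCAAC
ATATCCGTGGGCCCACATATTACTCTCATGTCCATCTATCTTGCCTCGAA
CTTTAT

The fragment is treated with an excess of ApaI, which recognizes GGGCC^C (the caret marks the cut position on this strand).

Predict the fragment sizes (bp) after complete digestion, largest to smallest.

76, 43, 20, 17 bp

ApaI sites (GGGCCC) start at positions 72, 92, 109.
ApaI cuts after base 5 of each site (before the last base), so after positions 76, 96, 113.
Linear molecule, 3 cuts → 4 fragments:
  1–76 → 76 bp
  77–96 → 20 bp
  97–113 → 17 bp
  114–156 → 43 bp
Sorted largest to smallest: 76, 43, 20, 17 bp.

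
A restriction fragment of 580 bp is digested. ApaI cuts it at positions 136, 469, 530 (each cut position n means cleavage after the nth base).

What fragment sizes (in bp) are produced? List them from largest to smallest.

333, 136, 61, 50 bp

Linear molecule, 3 cuts → 4 fragments:
  136 − 0 = 136 bp
  469 − 136 = 333 bp
  530 − 469 = 61 bp
  580 − 530 = 50 bp
Sorted largest to smallest: 333, 136, 61, 50 bp.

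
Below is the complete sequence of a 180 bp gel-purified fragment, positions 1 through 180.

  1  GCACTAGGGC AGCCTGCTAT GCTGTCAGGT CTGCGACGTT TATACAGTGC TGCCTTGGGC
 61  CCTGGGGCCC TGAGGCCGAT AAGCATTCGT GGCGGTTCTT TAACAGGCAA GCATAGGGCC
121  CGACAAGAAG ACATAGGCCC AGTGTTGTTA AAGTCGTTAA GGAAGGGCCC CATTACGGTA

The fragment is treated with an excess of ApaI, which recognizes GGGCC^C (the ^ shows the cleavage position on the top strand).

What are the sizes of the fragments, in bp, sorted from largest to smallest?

ApaI sites (GGGCCC) start at positions 57, 65, 116, 165.
ApaI cuts after base 5 of each site (before the last base), so after positions 61, 69, 120, 169.
Linear molecule, 4 cuts → 5 fragments:
  1–61 → 61 bp
  62–69 → 8 bp
  70–120 → 51 bp
  121–169 → 49 bp
  170–180 → 11 bp
Sorted largest to smallest: 61, 51, 49, 11, 8 bp.

61, 51, 49, 11, 8 bp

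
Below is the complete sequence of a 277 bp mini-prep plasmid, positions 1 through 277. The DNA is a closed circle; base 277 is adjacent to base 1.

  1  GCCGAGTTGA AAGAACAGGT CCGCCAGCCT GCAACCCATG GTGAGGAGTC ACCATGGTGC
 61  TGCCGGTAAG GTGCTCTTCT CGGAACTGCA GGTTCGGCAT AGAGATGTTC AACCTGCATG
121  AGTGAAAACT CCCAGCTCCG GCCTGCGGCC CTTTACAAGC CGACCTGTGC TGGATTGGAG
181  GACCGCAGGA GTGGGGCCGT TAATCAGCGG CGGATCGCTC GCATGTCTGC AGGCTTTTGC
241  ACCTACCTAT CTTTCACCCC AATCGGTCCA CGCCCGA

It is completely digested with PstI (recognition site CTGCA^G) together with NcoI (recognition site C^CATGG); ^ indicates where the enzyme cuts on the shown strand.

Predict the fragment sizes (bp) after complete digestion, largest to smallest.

141, 82, 38, 16 bp

PstI sites (CTGCAG) start at positions 86, 227.
PstI cuts after base 5 of each site (before the last base), so after positions 90, 231.
NcoI sites (CCATGG) start at positions 36, 52.
NcoI cuts after the first base of each site, so after positions 36, 52.
Combined cut positions: 36, 52, 90, 231.
Circular molecule, 4 cuts → 4 fragments:
  37–52 → 16 bp
  53–90 → 38 bp
  91–231 → 141 bp
  232–277 then 1–36 → 46 + 36 = 82 bp
Sorted largest to smallest: 141, 82, 38, 16 bp.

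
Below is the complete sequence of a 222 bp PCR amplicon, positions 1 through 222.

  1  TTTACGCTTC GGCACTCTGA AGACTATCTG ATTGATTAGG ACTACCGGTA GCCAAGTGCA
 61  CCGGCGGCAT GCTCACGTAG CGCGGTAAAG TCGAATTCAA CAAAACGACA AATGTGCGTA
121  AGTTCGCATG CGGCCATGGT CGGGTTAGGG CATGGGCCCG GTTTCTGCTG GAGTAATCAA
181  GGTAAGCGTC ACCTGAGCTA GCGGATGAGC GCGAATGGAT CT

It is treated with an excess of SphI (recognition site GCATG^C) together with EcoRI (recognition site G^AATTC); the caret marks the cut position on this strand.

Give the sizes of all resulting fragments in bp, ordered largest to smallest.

92, 71, 37, 22 bp

SphI sites (GCATGC) start at positions 67, 126.
SphI cuts after base 5 of each site (before the last base), so after positions 71, 130.
The EcoRI site (GAATTC) starts at position 93.
EcoRI cuts after the first base of each site, so after position 93.
Combined cut positions: 71, 93, 130.
Linear molecule, 3 cuts → 4 fragments:
  1–71 → 71 bp
  72–93 → 22 bp
  94–130 → 37 bp
  131–222 → 92 bp
Sorted largest to smallest: 92, 71, 37, 22 bp.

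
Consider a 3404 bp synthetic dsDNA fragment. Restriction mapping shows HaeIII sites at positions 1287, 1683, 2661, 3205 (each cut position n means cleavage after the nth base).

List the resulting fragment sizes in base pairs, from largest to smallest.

1287, 978, 544, 396, 199 bp

Linear molecule, 4 cuts → 5 fragments:
  1287 − 0 = 1287 bp
  1683 − 1287 = 396 bp
  2661 − 1683 = 978 bp
  3205 − 2661 = 544 bp
  3404 − 3205 = 199 bp
Sorted largest to smallest: 1287, 978, 544, 396, 199 bp.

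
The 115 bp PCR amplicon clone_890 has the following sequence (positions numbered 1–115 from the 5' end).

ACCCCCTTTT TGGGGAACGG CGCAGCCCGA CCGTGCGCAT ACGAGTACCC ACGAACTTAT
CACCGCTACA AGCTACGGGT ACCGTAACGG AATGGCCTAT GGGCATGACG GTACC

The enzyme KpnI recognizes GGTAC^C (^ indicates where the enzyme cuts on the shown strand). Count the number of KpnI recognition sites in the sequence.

GGTACC occurs starting at positions 78, 110.
KpnI cuts at 2 sites.

2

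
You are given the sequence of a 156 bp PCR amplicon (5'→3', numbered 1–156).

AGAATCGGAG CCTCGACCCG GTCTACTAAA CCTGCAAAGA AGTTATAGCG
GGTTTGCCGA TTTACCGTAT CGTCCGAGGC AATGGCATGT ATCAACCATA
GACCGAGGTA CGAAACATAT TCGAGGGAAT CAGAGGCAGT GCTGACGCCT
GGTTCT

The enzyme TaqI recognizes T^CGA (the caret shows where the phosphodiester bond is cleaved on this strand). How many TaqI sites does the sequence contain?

TCGA occurs starting at positions 13, 121.
TaqI cuts at 2 sites.

2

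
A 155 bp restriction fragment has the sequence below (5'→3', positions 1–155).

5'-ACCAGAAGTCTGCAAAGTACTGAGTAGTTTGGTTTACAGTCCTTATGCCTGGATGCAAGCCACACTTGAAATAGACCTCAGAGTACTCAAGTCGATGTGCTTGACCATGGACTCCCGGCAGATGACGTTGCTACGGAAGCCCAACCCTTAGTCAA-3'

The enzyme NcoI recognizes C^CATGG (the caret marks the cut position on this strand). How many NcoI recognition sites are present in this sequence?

1

CCATGG occurs starting at position 105.
NcoI cuts at 1 site.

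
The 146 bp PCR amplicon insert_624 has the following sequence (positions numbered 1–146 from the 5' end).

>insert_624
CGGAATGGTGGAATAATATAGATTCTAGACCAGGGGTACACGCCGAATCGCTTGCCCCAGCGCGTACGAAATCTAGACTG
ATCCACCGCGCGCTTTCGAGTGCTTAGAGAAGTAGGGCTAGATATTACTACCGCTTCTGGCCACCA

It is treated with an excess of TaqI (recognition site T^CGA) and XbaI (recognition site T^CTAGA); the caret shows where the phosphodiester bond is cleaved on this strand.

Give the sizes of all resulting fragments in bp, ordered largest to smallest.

The TaqI site (TCGA) starts at position 96.
TaqI cuts after the first base of each site, so after position 96.
XbaI sites (TCTAGA) start at positions 24, 72.
XbaI cuts after the first base of each site, so after positions 24, 72.
Combined cut positions: 24, 72, 96.
Linear molecule, 3 cuts → 4 fragments:
  1–24 → 24 bp
  25–72 → 48 bp
  73–96 → 24 bp
  97–146 → 50 bp
Sorted largest to smallest: 50, 48, 24, 24 bp.

50, 48, 24, 24 bp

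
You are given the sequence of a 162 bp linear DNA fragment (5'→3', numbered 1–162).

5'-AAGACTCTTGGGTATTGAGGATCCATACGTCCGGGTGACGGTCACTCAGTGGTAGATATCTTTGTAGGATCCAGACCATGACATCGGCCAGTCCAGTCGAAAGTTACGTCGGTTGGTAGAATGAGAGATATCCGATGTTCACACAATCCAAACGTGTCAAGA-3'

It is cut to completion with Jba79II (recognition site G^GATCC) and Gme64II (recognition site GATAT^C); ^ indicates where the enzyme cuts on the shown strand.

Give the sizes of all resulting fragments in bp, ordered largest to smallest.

Jba79II sites (GGATCC) start at positions 19, 67.
Jba79II cuts after the first base of each site, so after positions 19, 67.
Gme64II sites (GATATC) start at positions 55, 127.
Gme64II cuts after base 5 of each site (before the last base), so after positions 59, 131.
Combined cut positions: 19, 59, 67, 131.
Linear molecule, 4 cuts → 5 fragments:
  1–19 → 19 bp
  20–59 → 40 bp
  60–67 → 8 bp
  68–131 → 64 bp
  132–162 → 31 bp
Sorted largest to smallest: 64, 40, 31, 19, 8 bp.

64, 40, 31, 19, 8 bp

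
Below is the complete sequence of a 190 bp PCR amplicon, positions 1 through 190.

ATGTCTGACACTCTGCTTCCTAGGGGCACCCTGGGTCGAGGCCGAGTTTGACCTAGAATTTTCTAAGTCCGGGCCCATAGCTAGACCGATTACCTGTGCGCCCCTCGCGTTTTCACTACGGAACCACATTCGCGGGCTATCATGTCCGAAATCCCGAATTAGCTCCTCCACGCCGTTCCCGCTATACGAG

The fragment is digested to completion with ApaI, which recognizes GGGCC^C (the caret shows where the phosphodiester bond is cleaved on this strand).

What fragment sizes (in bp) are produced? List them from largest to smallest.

115, 75 bp

The ApaI site (GGGCCC) starts at position 71.
ApaI cuts after base 5 of each site (before the last base), so after position 75.
Linear molecule, 1 cut → 2 fragments:
  1–75 → 75 bp
  76–190 → 115 bp
Sorted largest to smallest: 115, 75 bp.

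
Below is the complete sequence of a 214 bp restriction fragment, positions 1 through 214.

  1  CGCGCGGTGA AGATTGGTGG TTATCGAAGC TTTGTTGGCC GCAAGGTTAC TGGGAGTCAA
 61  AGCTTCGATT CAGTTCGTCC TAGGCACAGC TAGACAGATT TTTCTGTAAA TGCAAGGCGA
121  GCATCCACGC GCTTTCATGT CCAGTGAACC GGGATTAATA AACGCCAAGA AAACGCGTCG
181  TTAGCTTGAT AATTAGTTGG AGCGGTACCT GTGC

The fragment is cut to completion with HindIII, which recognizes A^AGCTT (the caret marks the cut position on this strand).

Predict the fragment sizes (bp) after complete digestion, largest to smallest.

HindIII sites (AAGCTT) start at positions 27, 60.
HindIII cuts after the first base of each site, so after positions 27, 60.
Linear molecule, 2 cuts → 3 fragments:
  1–27 → 27 bp
  28–60 → 33 bp
  61–214 → 154 bp
Sorted largest to smallest: 154, 33, 27 bp.

154, 33, 27 bp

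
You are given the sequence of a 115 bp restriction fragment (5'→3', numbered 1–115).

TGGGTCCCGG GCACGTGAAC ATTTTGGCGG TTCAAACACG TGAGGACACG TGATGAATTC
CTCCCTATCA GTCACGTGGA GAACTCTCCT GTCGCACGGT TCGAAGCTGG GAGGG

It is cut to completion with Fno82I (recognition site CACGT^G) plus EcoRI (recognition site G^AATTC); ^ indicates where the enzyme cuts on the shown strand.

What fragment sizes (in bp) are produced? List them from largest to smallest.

38, 25, 22, 16, 10, 4 bp

Fno82I sites (CACGTG) start at positions 12, 37, 47, 73.
Fno82I cuts after base 5 of each site (before the last base), so after positions 16, 41, 51, 77.
The EcoRI site (GAATTC) starts at position 55.
EcoRI cuts after the first base of each site, so after position 55.
Combined cut positions: 16, 41, 51, 55, 77.
Linear molecule, 5 cuts → 6 fragments:
  1–16 → 16 bp
  17–41 → 25 bp
  42–51 → 10 bp
  52–55 → 4 bp
  56–77 → 22 bp
  78–115 → 38 bp
Sorted largest to smallest: 38, 25, 22, 16, 10, 4 bp.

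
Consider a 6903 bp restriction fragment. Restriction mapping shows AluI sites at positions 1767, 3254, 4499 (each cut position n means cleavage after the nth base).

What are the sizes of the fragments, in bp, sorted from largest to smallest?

Linear molecule, 3 cuts → 4 fragments:
  1767 − 0 = 1767 bp
  3254 − 1767 = 1487 bp
  4499 − 3254 = 1245 bp
  6903 − 4499 = 2404 bp
Sorted largest to smallest: 2404, 1767, 1487, 1245 bp.

2404, 1767, 1487, 1245 bp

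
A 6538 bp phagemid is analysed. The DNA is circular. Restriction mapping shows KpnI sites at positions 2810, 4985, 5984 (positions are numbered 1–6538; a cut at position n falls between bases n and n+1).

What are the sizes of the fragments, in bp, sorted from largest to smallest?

Circular molecule, 3 cuts → 3 fragments:
  4985 − 2810 = 2175 bp
  5984 − 4985 = 999 bp
  wrap: 6538 − 5984 + 2810 = 3364 bp
Sorted largest to smallest: 3364, 2175, 999 bp.

3364, 2175, 999 bp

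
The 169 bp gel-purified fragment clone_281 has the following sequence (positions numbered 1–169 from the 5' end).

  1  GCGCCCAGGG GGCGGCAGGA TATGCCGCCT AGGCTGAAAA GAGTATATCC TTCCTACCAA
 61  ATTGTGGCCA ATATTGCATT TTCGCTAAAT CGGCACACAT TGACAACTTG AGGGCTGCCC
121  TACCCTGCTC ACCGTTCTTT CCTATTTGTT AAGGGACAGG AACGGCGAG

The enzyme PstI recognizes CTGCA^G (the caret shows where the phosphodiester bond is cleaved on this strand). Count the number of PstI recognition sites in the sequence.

0

No occurrence of CTGCAG is present in the sequence.
PstI does not cut: 0 sites.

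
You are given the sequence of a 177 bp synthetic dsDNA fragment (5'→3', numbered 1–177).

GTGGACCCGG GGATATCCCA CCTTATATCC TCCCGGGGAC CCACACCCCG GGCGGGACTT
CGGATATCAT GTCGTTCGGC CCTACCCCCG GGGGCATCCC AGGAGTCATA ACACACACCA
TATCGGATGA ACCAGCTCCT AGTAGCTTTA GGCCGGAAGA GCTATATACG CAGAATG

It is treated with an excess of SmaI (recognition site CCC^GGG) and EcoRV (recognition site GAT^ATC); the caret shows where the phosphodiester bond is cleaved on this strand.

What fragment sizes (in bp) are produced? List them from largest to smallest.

88, 24, 20, 16, 15, 8, 6 bp

SmaI sites (CCCGGG) start at positions 6, 32, 47, 87.
SmaI cuts after base 3 of each site, so after positions 8, 34, 49, 89.
EcoRV sites (GATATC) start at positions 12, 63.
EcoRV cuts after base 3 of each site, so after positions 14, 65.
Combined cut positions: 8, 14, 34, 49, 65, 89.
Linear molecule, 6 cuts → 7 fragments:
  1–8 → 8 bp
  9–14 → 6 bp
  15–34 → 20 bp
  35–49 → 15 bp
  50–65 → 16 bp
  66–89 → 24 bp
  90–177 → 88 bp
Sorted largest to smallest: 88, 24, 20, 16, 15, 8, 6 bp.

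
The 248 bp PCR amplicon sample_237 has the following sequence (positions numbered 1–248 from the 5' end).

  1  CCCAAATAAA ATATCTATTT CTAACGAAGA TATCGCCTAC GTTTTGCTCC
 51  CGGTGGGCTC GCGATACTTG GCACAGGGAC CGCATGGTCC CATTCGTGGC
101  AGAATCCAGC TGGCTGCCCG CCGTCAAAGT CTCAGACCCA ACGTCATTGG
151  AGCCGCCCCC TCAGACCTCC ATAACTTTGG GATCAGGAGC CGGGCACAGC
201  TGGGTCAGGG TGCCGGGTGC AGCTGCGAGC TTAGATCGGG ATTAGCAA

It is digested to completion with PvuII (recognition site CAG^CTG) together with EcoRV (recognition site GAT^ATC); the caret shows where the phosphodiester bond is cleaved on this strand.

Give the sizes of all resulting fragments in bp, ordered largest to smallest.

90, 78, 31, 26, 23 bp

PvuII sites (CAGCTG) start at positions 107, 197, 220.
PvuII cuts after base 3 of each site, so after positions 109, 199, 222.
The EcoRV site (GATATC) starts at position 29.
EcoRV cuts after base 3 of each site, so after position 31.
Combined cut positions: 31, 109, 199, 222.
Linear molecule, 4 cuts → 5 fragments:
  1–31 → 31 bp
  32–109 → 78 bp
  110–199 → 90 bp
  200–222 → 23 bp
  223–248 → 26 bp
Sorted largest to smallest: 90, 78, 31, 26, 23 bp.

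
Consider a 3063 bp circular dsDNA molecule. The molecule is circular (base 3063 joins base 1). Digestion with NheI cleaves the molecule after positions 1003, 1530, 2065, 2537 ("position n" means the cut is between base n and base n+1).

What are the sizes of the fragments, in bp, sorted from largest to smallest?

Circular molecule, 4 cuts → 4 fragments:
  1530 − 1003 = 527 bp
  2065 − 1530 = 535 bp
  2537 − 2065 = 472 bp
  wrap: 3063 − 2537 + 1003 = 1529 bp
Sorted largest to smallest: 1529, 535, 527, 472 bp.

1529, 535, 527, 472 bp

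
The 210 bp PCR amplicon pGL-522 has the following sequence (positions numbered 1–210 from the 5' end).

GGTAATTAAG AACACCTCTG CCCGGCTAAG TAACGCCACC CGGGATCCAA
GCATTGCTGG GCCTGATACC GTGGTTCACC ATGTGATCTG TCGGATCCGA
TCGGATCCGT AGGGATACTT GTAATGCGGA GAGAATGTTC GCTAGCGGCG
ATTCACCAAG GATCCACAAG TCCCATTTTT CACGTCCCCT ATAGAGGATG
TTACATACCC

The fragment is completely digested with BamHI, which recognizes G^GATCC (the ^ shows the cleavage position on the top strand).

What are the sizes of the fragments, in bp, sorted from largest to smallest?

BamHI sites (GGATCC) start at positions 43, 93, 103, 160.
BamHI cuts after the first base of each site, so after positions 43, 93, 103, 160.
Linear molecule, 4 cuts → 5 fragments:
  1–43 → 43 bp
  44–93 → 50 bp
  94–103 → 10 bp
  104–160 → 57 bp
  161–210 → 50 bp
Sorted largest to smallest: 57, 50, 50, 43, 10 bp.

57, 50, 50, 43, 10 bp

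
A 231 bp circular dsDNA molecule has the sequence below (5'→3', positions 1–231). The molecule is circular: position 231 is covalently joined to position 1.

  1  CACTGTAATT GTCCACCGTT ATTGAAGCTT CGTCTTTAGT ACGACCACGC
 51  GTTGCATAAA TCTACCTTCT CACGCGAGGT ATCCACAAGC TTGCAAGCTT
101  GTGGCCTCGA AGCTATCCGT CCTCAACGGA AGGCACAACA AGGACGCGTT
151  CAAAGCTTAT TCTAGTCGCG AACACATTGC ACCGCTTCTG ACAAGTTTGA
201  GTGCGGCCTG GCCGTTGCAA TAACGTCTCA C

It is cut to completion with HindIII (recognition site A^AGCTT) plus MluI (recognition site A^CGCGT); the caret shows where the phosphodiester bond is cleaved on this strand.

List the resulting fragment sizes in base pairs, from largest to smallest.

103, 49, 40, 22, 9, 8 bp

HindIII sites (AAGCTT) start at positions 25, 87, 95, 153.
HindIII cuts after the first base of each site, so after positions 25, 87, 95, 153.
MluI sites (ACGCGT) start at positions 47, 144.
MluI cuts after the first base of each site, so after positions 47, 144.
Combined cut positions: 25, 47, 87, 95, 144, 153.
Circular molecule, 6 cuts → 6 fragments:
  26–47 → 22 bp
  48–87 → 40 bp
  88–95 → 8 bp
  96–144 → 49 bp
  145–153 → 9 bp
  154–231 then 1–25 → 78 + 25 = 103 bp
Sorted largest to smallest: 103, 49, 40, 22, 9, 8 bp.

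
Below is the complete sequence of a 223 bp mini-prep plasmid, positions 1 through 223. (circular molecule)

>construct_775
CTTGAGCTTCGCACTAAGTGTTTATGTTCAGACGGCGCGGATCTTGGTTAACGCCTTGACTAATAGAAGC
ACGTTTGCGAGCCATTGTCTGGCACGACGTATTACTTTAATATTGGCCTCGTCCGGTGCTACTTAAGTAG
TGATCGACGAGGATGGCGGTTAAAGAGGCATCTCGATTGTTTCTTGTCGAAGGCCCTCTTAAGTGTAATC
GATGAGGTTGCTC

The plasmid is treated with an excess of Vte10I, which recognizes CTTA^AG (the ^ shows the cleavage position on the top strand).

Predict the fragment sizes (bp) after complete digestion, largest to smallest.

Vte10I sites (CTTAAG) start at positions 132, 198.
Vte10I cuts after base 4 of each site, so after positions 135, 201.
Circular molecule, 2 cuts → 2 fragments:
  136–201 → 66 bp
  202–223 then 1–135 → 22 + 135 = 157 bp
Sorted largest to smallest: 157, 66 bp.

157, 66 bp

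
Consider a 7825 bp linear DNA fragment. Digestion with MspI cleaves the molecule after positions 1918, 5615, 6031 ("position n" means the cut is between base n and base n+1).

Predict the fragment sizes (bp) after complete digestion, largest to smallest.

Linear molecule, 3 cuts → 4 fragments:
  1918 − 0 = 1918 bp
  5615 − 1918 = 3697 bp
  6031 − 5615 = 416 bp
  7825 − 6031 = 1794 bp
Sorted largest to smallest: 3697, 1918, 1794, 416 bp.

3697, 1918, 1794, 416 bp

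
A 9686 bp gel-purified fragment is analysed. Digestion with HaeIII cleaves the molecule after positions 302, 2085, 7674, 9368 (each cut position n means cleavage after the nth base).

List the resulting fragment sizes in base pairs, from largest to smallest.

5589, 1783, 1694, 318, 302 bp

Linear molecule, 4 cuts → 5 fragments:
  302 − 0 = 302 bp
  2085 − 302 = 1783 bp
  7674 − 2085 = 5589 bp
  9368 − 7674 = 1694 bp
  9686 − 9368 = 318 bp
Sorted largest to smallest: 5589, 1783, 1694, 318, 302 bp.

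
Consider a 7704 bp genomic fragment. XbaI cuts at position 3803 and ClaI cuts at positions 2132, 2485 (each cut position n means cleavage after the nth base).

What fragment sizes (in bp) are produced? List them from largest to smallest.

Combined cut positions (sorted): 2132, 2485, 3803.
Linear molecule, 3 cuts → 4 fragments:
  2132 − 0 = 2132 bp
  2485 − 2132 = 353 bp
  3803 − 2485 = 1318 bp
  7704 − 3803 = 3901 bp
Sorted largest to smallest: 3901, 2132, 1318, 353 bp.

3901, 2132, 1318, 353 bp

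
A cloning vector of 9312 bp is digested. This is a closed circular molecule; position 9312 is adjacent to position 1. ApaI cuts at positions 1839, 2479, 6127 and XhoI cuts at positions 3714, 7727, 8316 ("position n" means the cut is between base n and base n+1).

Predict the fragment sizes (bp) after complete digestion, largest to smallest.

2835, 2413, 1600, 1235, 640, 589 bp

Combined cut positions (sorted): 1839, 2479, 3714, 6127, 7727, 8316.
Circular molecule, 6 cuts → 6 fragments:
  2479 − 1839 = 640 bp
  3714 − 2479 = 1235 bp
  6127 − 3714 = 2413 bp
  7727 − 6127 = 1600 bp
  8316 − 7727 = 589 bp
  wrap: 9312 − 8316 + 1839 = 2835 bp
Sorted largest to smallest: 2835, 2413, 1600, 1235, 640, 589 bp.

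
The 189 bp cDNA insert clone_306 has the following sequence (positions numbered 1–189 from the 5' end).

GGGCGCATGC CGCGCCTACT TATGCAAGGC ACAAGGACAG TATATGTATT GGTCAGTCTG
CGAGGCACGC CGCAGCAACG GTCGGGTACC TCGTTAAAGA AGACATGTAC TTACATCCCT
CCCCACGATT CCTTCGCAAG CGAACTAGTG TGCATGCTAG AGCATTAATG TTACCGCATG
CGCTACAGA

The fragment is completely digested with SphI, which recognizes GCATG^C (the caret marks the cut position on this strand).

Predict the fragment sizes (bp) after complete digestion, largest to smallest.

147, 24, 9, 9 bp

SphI sites (GCATGC) start at positions 5, 152, 176.
SphI cuts after base 5 of each site (before the last base), so after positions 9, 156, 180.
Linear molecule, 3 cuts → 4 fragments:
  1–9 → 9 bp
  10–156 → 147 bp
  157–180 → 24 bp
  181–189 → 9 bp
Sorted largest to smallest: 147, 24, 9, 9 bp.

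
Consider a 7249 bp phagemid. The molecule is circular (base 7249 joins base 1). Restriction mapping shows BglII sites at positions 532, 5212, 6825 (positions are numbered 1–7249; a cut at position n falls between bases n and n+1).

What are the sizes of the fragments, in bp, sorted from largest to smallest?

Circular molecule, 3 cuts → 3 fragments:
  5212 − 532 = 4680 bp
  6825 − 5212 = 1613 bp
  wrap: 7249 − 6825 + 532 = 956 bp
Sorted largest to smallest: 4680, 1613, 956 bp.

4680, 1613, 956 bp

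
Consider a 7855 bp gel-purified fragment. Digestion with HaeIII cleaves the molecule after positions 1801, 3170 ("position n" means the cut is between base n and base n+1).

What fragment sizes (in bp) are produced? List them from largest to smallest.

4685, 1801, 1369 bp

Linear molecule, 2 cuts → 3 fragments:
  1801 − 0 = 1801 bp
  3170 − 1801 = 1369 bp
  7855 − 3170 = 4685 bp
Sorted largest to smallest: 4685, 1801, 1369 bp.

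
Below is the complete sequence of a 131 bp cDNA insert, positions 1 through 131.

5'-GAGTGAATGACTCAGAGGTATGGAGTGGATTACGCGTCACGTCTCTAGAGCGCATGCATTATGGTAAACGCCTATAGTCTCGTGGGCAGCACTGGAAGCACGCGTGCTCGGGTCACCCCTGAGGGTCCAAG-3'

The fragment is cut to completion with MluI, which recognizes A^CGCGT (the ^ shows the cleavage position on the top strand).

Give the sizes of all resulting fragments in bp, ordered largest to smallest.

MluI sites (ACGCGT) start at positions 32, 100.
MluI cuts after the first base of each site, so after positions 32, 100.
Linear molecule, 2 cuts → 3 fragments:
  1–32 → 32 bp
  33–100 → 68 bp
  101–131 → 31 bp
Sorted largest to smallest: 68, 32, 31 bp.

68, 32, 31 bp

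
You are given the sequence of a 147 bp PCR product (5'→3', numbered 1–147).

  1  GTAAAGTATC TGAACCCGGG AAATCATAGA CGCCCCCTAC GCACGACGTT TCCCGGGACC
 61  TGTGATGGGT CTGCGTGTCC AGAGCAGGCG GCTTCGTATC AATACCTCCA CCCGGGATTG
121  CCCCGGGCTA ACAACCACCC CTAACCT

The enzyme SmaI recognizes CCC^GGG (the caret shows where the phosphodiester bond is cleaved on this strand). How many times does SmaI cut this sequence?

CCCGGG occurs starting at positions 15, 52, 111, 122.
SmaI cuts at 4 sites.

4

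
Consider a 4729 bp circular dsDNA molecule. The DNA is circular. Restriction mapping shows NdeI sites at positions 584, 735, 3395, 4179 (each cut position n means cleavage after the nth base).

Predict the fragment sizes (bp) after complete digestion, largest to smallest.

Circular molecule, 4 cuts → 4 fragments:
  735 − 584 = 151 bp
  3395 − 735 = 2660 bp
  4179 − 3395 = 784 bp
  wrap: 4729 − 4179 + 584 = 1134 bp
Sorted largest to smallest: 2660, 1134, 784, 151 bp.

2660, 1134, 784, 151 bp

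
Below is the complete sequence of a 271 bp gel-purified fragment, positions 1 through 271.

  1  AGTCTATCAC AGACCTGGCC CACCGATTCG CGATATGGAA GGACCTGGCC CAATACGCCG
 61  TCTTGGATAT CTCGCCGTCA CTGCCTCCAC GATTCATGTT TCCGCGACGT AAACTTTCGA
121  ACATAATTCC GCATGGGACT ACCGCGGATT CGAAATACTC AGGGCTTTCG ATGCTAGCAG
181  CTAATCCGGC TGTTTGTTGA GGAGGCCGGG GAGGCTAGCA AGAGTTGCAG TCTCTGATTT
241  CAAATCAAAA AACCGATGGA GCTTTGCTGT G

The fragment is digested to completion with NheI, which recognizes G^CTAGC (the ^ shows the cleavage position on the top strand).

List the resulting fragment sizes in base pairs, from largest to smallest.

173, 57, 41 bp

NheI sites (GCTAGC) start at positions 173, 214.
NheI cuts after the first base of each site, so after positions 173, 214.
Linear molecule, 2 cuts → 3 fragments:
  1–173 → 173 bp
  174–214 → 41 bp
  215–271 → 57 bp
Sorted largest to smallest: 173, 57, 41 bp.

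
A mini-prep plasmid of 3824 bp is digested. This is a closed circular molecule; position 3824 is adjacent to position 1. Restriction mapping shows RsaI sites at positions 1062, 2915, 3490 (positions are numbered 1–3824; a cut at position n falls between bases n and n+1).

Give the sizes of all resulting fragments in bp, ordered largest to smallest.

1853, 1396, 575 bp

Circular molecule, 3 cuts → 3 fragments:
  2915 − 1062 = 1853 bp
  3490 − 2915 = 575 bp
  wrap: 3824 − 3490 + 1062 = 1396 bp
Sorted largest to smallest: 1853, 1396, 575 bp.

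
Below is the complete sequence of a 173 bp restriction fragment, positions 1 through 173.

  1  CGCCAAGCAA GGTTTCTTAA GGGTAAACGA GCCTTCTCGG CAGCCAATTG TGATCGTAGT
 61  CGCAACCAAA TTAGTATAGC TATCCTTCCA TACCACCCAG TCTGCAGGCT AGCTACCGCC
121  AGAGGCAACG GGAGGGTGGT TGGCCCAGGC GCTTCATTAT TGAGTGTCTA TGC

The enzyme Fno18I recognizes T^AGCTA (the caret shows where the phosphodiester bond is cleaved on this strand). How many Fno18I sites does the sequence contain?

TAGCTA occurs starting at positions 77, 110.
Fno18I cuts at 2 sites.

2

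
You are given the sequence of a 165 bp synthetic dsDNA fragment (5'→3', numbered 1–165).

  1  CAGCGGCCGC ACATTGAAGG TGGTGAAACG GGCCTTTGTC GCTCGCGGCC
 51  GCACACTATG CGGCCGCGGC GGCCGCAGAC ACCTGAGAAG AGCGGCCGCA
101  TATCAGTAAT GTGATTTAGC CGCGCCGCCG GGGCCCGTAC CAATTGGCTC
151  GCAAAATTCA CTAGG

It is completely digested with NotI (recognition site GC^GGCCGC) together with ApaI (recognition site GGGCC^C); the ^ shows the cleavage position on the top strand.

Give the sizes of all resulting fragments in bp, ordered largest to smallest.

42, 42, 30, 23, 15, 9, 4 bp

NotI sites (GCGGCCGC) start at positions 3, 45, 60, 69, 92.
NotI cuts after base 2 of each site, so after positions 4, 46, 61, 70, 93.
The ApaI site (GGGCCC) starts at position 131.
ApaI cuts after base 5 of each site (before the last base), so after position 135.
Combined cut positions: 4, 46, 61, 70, 93, 135.
Linear molecule, 6 cuts → 7 fragments:
  1–4 → 4 bp
  5–46 → 42 bp
  47–61 → 15 bp
  62–70 → 9 bp
  71–93 → 23 bp
  94–135 → 42 bp
  136–165 → 30 bp
Sorted largest to smallest: 42, 42, 30, 23, 15, 9, 4 bp.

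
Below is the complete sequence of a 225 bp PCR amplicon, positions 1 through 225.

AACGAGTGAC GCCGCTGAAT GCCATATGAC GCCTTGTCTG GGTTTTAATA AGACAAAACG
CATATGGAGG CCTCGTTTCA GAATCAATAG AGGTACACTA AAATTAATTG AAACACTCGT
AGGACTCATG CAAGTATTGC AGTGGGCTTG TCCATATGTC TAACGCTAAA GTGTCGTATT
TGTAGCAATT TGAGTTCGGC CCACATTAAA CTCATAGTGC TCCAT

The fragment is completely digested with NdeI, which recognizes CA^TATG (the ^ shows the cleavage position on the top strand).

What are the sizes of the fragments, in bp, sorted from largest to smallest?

92, 71, 38, 24 bp

NdeI sites (CATATG) start at positions 23, 61, 153.
NdeI cuts after base 2 of each site, so after positions 24, 62, 154.
Linear molecule, 3 cuts → 4 fragments:
  1–24 → 24 bp
  25–62 → 38 bp
  63–154 → 92 bp
  155–225 → 71 bp
Sorted largest to smallest: 92, 71, 38, 24 bp.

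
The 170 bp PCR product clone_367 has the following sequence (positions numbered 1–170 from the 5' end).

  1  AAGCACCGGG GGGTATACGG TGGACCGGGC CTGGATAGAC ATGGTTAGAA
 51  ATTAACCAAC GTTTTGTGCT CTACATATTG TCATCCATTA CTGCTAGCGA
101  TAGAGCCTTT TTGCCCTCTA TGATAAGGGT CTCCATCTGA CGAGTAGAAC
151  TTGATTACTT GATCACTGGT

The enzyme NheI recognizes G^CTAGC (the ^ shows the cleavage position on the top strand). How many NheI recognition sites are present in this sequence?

GCTAGC occurs starting at position 93.
NheI cuts at 1 site.

1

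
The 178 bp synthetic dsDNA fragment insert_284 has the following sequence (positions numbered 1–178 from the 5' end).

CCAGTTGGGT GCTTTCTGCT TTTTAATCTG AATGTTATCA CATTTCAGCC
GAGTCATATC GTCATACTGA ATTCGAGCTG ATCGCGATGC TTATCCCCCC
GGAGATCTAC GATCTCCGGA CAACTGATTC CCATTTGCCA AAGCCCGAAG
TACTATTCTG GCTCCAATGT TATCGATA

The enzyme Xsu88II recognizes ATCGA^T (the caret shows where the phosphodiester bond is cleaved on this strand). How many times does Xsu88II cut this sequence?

ATCGAT occurs starting at position 172.
Xsu88II cuts at 1 site.

1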